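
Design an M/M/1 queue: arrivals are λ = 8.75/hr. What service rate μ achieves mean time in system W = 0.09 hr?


W = 1/(μ−λ) ⇒ μ − λ = 1/W = 1/0.09 = 11.1111
μ = λ + 1/W = 8.75 + 11.1111 = 19.8611 per hr

Final: 19.8611 /hr


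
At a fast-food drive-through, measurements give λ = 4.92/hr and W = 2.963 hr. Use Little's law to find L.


L = λW = 4.92·2.963 = 14.5780

Final: 14.5780


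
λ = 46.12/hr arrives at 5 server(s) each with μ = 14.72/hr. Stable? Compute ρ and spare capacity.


Total capacity cμ = 5·14.72 = 73.60/hr
ρ = λ/(cμ) = 46.12/73.60 = 0.6266
Stable ⇔ ρ < 1: YES
Spare capacity = cμ − λ = 73.60 − 46.12 = 27.48/hr

Final: ρ = 0.6266; stable; margin = 27.48/hr


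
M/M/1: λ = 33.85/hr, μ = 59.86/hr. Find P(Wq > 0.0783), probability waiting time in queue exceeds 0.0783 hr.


ρ = 33.85/59.86 = 0.5655
P(Wq > t) = ρ·e^{−(μ−λ)t} = 0.5655·e^{−2.0366}
= 0.5655·0.130474 = 0.073781

Final: 0.073781


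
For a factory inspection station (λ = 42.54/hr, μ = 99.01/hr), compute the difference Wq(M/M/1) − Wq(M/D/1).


ρ = 42.54/99.01 = 0.4297
Wq(M/M/1) = ρ/(μ−λ) = 0.4297/56.47 = 0.007609 hr
Wq(M/D/1) = ρ/(2(μ−λ)) = 0.003804 hr
Savings = 0.007609 − 0.003804 = 0.003804 hr

Final: 0.003804 hr


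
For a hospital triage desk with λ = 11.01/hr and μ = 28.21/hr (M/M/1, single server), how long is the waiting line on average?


ρ = 11.01/28.21 = 0.3903
Lq = ρ²/(1−ρ) = 0.1523/0.6097 = 0.2498

Final: 0.2498


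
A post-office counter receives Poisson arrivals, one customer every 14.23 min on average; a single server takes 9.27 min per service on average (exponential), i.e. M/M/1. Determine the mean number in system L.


λ = 60/14.23 = 4.2164 /hr
μ = 60/9.27 = 6.4725 /hr
ρ = λ/μ = 4.2164/6.4725 = 0.6514
L = ρ/(1−ρ) = 0.6514/0.3486 = 1.8690

Final: 1.8690


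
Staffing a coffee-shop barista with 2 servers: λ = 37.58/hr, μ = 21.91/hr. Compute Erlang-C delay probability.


a = λ/μ = 1.7152; ρ = a/2 = 0.8576
P₀ = 0.076658 (from M/M/c formula)
C(c,a) = [a^c/(c!(1−ρ))]·P₀ = [2.94191/(2·0.1424)]·0.076658
= 10.32967·0.076658 = 0.791857

Final: 0.791857


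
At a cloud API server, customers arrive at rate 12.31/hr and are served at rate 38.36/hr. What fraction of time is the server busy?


ρ = λ/μ = 12.31/38.36 = 0.3209

Final: 0.3209


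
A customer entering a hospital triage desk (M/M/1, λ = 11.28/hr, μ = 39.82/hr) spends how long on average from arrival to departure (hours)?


W = 1/(μ−λ) = 1/(39.82 − 11.28) = 1/28.54 = 0.03504 hr

Final: 0.03504 hr


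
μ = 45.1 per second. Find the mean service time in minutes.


Mean service time = 1/μ = 1/45.1 second = 0.02217 second
In minutes: 0.02217 × 0.0166667 = 0.0003695 min

Final: 0.0003695 min


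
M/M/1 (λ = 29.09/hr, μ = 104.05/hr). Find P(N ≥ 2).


ρ = 29.09/104.05 = 0.2796
P(N ≥ n) = ρ^n = 0.2796^2 = 0.078163

Final: 0.078163


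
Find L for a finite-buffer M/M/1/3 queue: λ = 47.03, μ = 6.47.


ρ = 47.03/6.47 = 7.2689
L = ρ[1 − (K+1)ρ^K + Kρ^(K+1)] / [(1−ρ)(1−ρ^(K+1))]
Numerator: 7.2689·(1 − 4·384.071511 + 3·2791.790289) = 49720.121983
Denominator: (-6.2689)·(-2790.790289) = 17495.278846
L = 49720.121983/17495.278846 = 2.8419

Final: 2.8419


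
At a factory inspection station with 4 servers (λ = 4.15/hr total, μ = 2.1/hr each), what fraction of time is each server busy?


ρ = λ/(cμ) = 4.15/(4·2.1) = 4.15/8.40 = 0.4940

Final: 0.4940


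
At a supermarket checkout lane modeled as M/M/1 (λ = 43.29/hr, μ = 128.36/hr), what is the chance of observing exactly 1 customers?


ρ = 43.29/128.36 = 0.3373
P_n = (1−ρ)·ρ^n = (1 − 0.3373)·0.3373^1 = 0.6627·0.337255 = 0.223514

Final: 0.223514


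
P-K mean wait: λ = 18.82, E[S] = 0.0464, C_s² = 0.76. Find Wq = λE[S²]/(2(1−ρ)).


ρ = λ·E[S] = 18.82·0.0464 = 0.8732
E[S²] = E[S]²(1+C_s²) = 0.0464²·(1+0.76) = 0.003789
Wq = λ·E[S²]/(2(1−ρ)) = 18.82·0.003789/(2·0.1268) = 0.28131 hr

Final: 0.28131 hr


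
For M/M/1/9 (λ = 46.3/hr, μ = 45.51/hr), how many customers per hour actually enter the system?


ρ = 1.0174; P_K = (1−ρ)ρ^9/(1−ρ^10) = 0.107920
λ_eff = λ(1 − P_K) = 46.3·(1 − 0.107920) = 46.3·0.892080 = 41.3033 /hr

Final: 41.3033 /hr


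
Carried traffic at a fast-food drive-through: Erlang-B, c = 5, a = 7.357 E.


B(5,7.357) = 0.445168 (Erlang-B)
Carried load = a(1 − B) = 7.357·(1 − 0.445168) = 7.357·0.554832 = 4.0819 E

Final: 4.0819 Erlangs


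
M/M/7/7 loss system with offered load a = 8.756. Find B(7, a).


B(c,a) = (a^c/c!) / Σ_{k=0}^{c} a^k/k!
a^7/7! = 782.906203
Σ terms (k=0..7): 1.00000 + 8.75600 + 38.33377 + 111.88349 + 244.91296 + 428.89158 + 625.89578 + 782.90620 = 2242.579778
B = 782.906203/2242.579778 = 0.349110

Final: 0.349110


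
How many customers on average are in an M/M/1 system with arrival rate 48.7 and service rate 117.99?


ρ = λ/μ = 48.7/117.99 = 0.4127
L = ρ/(1−ρ) = 0.4127/(1 − 0.4127) = 0.4127/0.5873 = 0.7028

Final: 0.7028


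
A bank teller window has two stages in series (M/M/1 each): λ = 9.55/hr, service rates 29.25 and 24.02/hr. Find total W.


Each node sees arrival rate λ = 9.55/hr (tandem ⇒ throughput preserved).
W₁ = 1/(μ₁−λ) = 1/(29.25−9.55) = 0.05076 hr
W₂ = 1/(μ₂−λ) = 1/(24.02−9.55) = 0.06911 hr
W_total = W₁ + W₂ = 0.05076 + 0.06911 = 0.11987 hr

Final: 0.11987 hr


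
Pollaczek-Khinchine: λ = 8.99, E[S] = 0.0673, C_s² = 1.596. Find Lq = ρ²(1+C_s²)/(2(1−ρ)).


ρ = λ·E[S] = 8.99·0.0673 = 0.6050
Lq = ρ²(1+C_s²)/(2(1−ρ)) = 0.3661·(1+1.596)/(2·0.3950)
= 0.3661·2.5960/0.7899 = 1.20298

Final: 1.20298


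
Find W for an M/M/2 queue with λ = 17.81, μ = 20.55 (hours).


a = 0.8667; ρ = 0.4333; P₀ = 0.395349
Lq = P₀·a^c·ρ/(c!(1−ρ)²) = 0.20036
Wq = Lq/λ = 0.20036/17.81 = 0.01125 hr
W = Wq + 1/μ = 0.01125 + 0.04866 = 0.05991 hr

Final: 0.05991 hr


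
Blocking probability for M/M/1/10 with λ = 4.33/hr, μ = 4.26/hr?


ρ = λ/μ = 4.33/4.26 = 1.0164
P_K = (1−ρ)ρ^K/(1−ρ^(K+1)) = (-0.01643·1.177018)/(1 − 1.196358)
= -0.019341/-0.196358 = 0.098497

Final: 0.098497


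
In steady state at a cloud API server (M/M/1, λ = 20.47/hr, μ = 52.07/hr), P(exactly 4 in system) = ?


ρ = 20.47/52.07 = 0.3931
P_n = (1−ρ)·ρ^n = (1 − 0.3931)·0.3931^4 = 0.6069·0.023885 = 0.014495

Final: 0.014495


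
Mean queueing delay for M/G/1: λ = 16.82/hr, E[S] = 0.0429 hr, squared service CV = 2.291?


ρ = λ·E[S] = 16.82·0.0429 = 0.7216
E[S²] = E[S]²(1+C_s²) = 0.0429²·(1+2.291) = 0.006057
Wq = λ·E[S²]/(2(1−ρ)) = 16.82·0.006057/(2·0.2784) = 0.18295 hr

Final: 0.18295 hr


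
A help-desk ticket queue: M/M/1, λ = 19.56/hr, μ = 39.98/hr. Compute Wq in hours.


ρ = 19.56/39.98 = 0.4892
Wq = ρ/(μ−λ) = 0.4892/(39.98 − 19.56) = 0.4892/20.42 = 0.02396 hr

Final: 0.02396 hr


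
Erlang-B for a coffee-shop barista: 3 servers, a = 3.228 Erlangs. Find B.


B(c,a) = (a^c/c!) / Σ_{k=0}^{c} a^k/k!
a^3/3! = 5.605951
Σ terms (k=0..3): 1.00000 + 3.22800 + 5.20999 + 5.60595 = 15.043943
B = 5.605951/15.043943 = 0.372638

Final: 0.372638


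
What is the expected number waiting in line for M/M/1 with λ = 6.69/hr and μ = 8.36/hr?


ρ = 6.69/8.36 = 0.8002
Lq = ρ²/(1−ρ) = 0.6404/0.1998 = 3.2057

Final: 3.2057


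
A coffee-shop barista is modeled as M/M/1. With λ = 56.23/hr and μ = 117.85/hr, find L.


ρ = λ/μ = 56.23/117.85 = 0.4771
L = ρ/(1−ρ) = 0.4771/(1 − 0.4771) = 0.4771/0.5229 = 0.9125

Final: 0.9125


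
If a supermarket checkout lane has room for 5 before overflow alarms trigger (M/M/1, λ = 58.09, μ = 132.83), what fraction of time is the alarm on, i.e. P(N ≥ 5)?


ρ = 58.09/132.83 = 0.4373
P(N ≥ n) = ρ^n = 0.4373^5 = 0.015997

Final: 0.015997


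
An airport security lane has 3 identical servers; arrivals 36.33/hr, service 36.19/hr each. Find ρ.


ρ = λ/(cμ) = 36.33/(3·36.19) = 36.33/108.57 = 0.3346

Final: 0.3346


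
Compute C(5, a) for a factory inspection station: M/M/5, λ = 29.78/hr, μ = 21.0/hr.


a = λ/μ = 1.4181; ρ = a/5 = 0.2836
P₀ = 0.241890 (from M/M/c formula)
C(c,a) = [a^c/(c!(1−ρ))]·P₀ = [5.73492/(120·0.7164)]·0.241890
= 0.06671·0.241890 = 0.016137

Final: 0.016137


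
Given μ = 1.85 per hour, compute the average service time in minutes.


Mean service time = 1/μ = 1/1.85 hour = 0.54054 hour
In minutes: 0.54054 × 60 = 32.4324 min

Final: 32.4324 min


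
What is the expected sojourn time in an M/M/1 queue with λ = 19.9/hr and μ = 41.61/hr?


W = 1/(μ−λ) = 1/(41.61 − 19.9) = 1/21.71 = 0.04606 hr

Final: 0.04606 hr


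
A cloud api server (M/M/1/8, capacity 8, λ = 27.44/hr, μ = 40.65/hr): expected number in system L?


ρ = 27.44/40.65 = 0.6750
L = ρ[1 − (K+1)ρ^K + Kρ^(K+1)] / [(1−ρ)(1−ρ^(K+1))]
Numerator: 0.6750·(1 − 9·0.043111 + 8·0.029101) = 0.570273
Denominator: (0.3250)·(0.970899) = 0.315512
L = 0.570273/0.315512 = 1.8075

Final: 1.8075


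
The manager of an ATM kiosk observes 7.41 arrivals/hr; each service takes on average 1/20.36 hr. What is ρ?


ρ = λ/μ = 7.41/20.36 = 0.3639

Final: 0.3639


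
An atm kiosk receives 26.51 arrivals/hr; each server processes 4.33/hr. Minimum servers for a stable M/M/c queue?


Stability requires cμ > λ ⇔ c > λ/μ.
λ/μ = 26.51/4.33 = 6.1224
Minimum integer c = ⌊6.1224⌋ + 1 = 7
Check: 7·4.33 = 30.31 > 26.51, while 6·4.33 = 25.98 ≤ 26.51

Final: 7 servers


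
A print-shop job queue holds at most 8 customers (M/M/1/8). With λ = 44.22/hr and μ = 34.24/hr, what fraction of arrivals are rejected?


ρ = λ/μ = 44.22/34.24 = 1.2915
P_K = (1−ρ)ρ^K/(1−ρ^(K+1)) = (-0.2915·7.738911)/(1 − 9.994587)
= -2.255676/-8.994587 = 0.250781

Final: 0.250781


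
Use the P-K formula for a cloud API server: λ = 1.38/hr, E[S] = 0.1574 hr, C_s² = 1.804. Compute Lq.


ρ = λ·E[S] = 1.38·0.1574 = 0.2172
Lq = ρ²(1+C_s²)/(2(1−ρ)) = 0.04718·(1+1.804)/(2·0.7828)
= 0.04718·2.8040/1.5656 = 0.08450

Final: 0.08450


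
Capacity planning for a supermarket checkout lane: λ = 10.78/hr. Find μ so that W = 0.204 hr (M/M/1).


W = 1/(μ−λ) ⇒ μ − λ = 1/W = 1/0.204 = 4.9020
μ = λ + 1/W = 10.78 + 4.9020 = 15.6820 per hr

Final: 15.6820 /hr


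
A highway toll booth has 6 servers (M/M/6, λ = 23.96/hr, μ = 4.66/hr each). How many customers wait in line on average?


a = λ/μ = 5.1416; ρ = a/6 = 0.8569
P₀ = 0.003566
Lq = P₀·a^c·ρ / (c!·(1−ρ)²) = 0.003566·18475.89061·0.8569/(720·0.02047)
= 3.83109

Final: 3.83109


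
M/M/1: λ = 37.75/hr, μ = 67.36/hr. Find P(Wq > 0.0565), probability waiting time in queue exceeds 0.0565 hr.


ρ = 37.75/67.36 = 0.5604
P(Wq > t) = ρ·e^{−(μ−λ)t} = 0.5604·e^{−1.6730}
= 0.5604·0.187690 = 0.105185

Final: 0.105185


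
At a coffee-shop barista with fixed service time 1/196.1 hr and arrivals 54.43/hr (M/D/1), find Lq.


ρ = 54.43/196.1 = 0.2776
M/D/1: Lq = ρ²/(2(1−ρ)) = 0.07704/(2·0.7224) = 0.05332

Final: 0.05332


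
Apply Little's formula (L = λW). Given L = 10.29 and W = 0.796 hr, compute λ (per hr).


λ = L/W = 10.29/0.796 = 12.9271 /hr

Final: 12.9271 /hr


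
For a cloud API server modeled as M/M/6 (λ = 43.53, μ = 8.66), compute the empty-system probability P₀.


a = λ/μ = 43.53/8.66 = 5.0266; ρ = a/c = 0.8378
Σ_{k=0}^{5} a^k/k! (terms k=0..5) = 1.00000 + 5.02656 + 12.63315 + 21.16709 + 26.59940 + 26.74069 = 93.16688
Tail: a^6/(6!(1−ρ)) = 16129.63912/(720·0.1622) = 138.08094
P₀ = 1/(93.16688 + 138.08094) = 1/231.24782 = 0.004324

Final: 0.004324


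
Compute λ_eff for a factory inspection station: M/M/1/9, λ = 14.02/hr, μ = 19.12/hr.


ρ = 0.7333; P_K = (1−ρ)ρ^9/(1−ρ^10) = 0.017116
λ_eff = λ(1 − P_K) = 14.02·(1 − 0.017116) = 14.02·0.982884 = 13.7800 /hr

Final: 13.7800 /hr


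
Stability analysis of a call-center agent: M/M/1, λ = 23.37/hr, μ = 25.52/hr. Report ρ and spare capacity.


Total capacity cμ = 1·25.52 = 25.52/hr
ρ = λ/(cμ) = 23.37/25.52 = 0.9158
Stable ⇔ ρ < 1: YES
Spare capacity = cμ − λ = 25.52 − 23.37 = 2.15/hr

Final: ρ = 0.9158; stable; margin = 2.15/hr


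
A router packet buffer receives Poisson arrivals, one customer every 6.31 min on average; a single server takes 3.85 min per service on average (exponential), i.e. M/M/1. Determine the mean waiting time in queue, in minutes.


λ = 60/6.31 = 9.5087 /hr
μ = 60/3.85 = 15.5844 /hr
ρ = λ/μ = 9.5087/15.5844 = 0.6101
Wq = ρ/(μ−λ) = 0.6101/(15.5844−9.5087) = 0.10042 hr
In minutes: 0.10042·60 = 6.025 min

Final: 6.025 min


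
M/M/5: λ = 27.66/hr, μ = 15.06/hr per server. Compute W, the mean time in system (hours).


a = 1.8367; ρ = 0.3673; P₀ = 0.158597
Lq = P₀·a^c·ρ/(c!(1−ρ)²) = 0.02535
Wq = Lq/λ = 0.02535/27.66 = 0.0009164 hr
W = Wq + 1/μ = 0.0009164 + 0.06640 = 0.06732 hr

Final: 0.06732 hr


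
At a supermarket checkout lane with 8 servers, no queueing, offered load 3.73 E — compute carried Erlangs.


B(8,3.73) = 0.022621 (Erlang-B)
Carried load = a(1 − B) = 3.73·(1 − 0.022621) = 3.73·0.977379 = 3.6456 E

Final: 3.6456 Erlangs


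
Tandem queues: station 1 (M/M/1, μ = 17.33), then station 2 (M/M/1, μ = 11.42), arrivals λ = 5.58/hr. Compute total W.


Each node sees arrival rate λ = 5.58/hr (tandem ⇒ throughput preserved).
W₁ = 1/(μ₁−λ) = 1/(17.33−5.58) = 0.08511 hr
W₂ = 1/(μ₂−λ) = 1/(11.42−5.58) = 0.17123 hr
W_total = W₁ + W₂ = 0.08511 + 0.17123 = 0.25634 hr

Final: 0.25634 hr


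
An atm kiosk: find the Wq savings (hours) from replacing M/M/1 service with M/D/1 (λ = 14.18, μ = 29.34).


ρ = 14.18/29.34 = 0.4833
Wq(M/M/1) = ρ/(μ−λ) = 0.4833/15.16 = 0.03188 hr
Wq(M/D/1) = ρ/(2(μ−λ)) = 0.01594 hr
Savings = 0.03188 − 0.01594 = 0.01594 hr

Final: 0.01594 hr


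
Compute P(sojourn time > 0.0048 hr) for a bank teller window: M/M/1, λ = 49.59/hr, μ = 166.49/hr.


W ~ Exponential(μ−λ) for M/M/1.
μ − λ = 166.49 − 49.59 = 116.9000
P(W > t) = e^{−(μ−λ)t} = e^{−0.5611} = 0.570570

Final: 0.570570


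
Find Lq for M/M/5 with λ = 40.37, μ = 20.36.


a = λ/μ = 1.9828; ρ = a/5 = 0.3966
P₀ = 0.136703
Lq = P₀·a^c·ρ / (c!·(1−ρ)²) = 0.136703·30.64819·0.3966/(120·0.36414)
= 0.03802

Final: 0.03802


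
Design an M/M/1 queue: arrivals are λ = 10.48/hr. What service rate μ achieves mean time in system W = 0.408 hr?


W = 1/(μ−λ) ⇒ μ − λ = 1/W = 1/0.408 = 2.4510
μ = λ + 1/W = 10.48 + 2.4510 = 12.9310 per hr

Final: 12.9310 /hr


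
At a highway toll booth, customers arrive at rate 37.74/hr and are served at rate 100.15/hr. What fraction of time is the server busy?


ρ = λ/μ = 37.74/100.15 = 0.3768

Final: 0.3768


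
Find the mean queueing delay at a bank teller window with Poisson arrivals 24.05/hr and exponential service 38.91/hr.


ρ = 24.05/38.91 = 0.6181
Wq = ρ/(μ−λ) = 0.6181/(38.91 − 24.05) = 0.6181/14.86 = 0.04159 hr

Final: 0.04159 hr


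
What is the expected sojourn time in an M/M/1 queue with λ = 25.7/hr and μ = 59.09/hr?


W = 1/(μ−λ) = 1/(59.09 − 25.7) = 1/33.39 = 0.02995 hr

Final: 0.02995 hr


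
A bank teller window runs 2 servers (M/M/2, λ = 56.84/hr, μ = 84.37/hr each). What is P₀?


a = λ/μ = 56.84/84.37 = 0.6737; ρ = a/c = 0.3368
Σ_{k=0}^{1} a^k/k! (terms k=0..1) = 1.00000 + 0.67370 = 1.67370
Tail: a^2/(2!(1−ρ)) = 0.45387/(2·0.6632) = 0.34221
P₀ = 1/(1.67370 + 0.34221) = 1/2.01591 = 0.496055

Final: 0.496055


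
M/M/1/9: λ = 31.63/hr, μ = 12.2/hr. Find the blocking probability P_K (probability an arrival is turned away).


ρ = λ/μ = 31.63/12.2 = 2.5926
P_K = (1−ρ)ρ^K/(1−ρ^(K+1)) = (-1.5926·5292.419381)/(1 − 13721.247953)
= -8428.828572/-13720.247953 = 0.614335

Final: 0.614335


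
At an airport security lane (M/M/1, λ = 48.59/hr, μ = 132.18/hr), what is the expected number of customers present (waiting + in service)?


ρ = λ/μ = 48.59/132.18 = 0.3676
L = ρ/(1−ρ) = 0.3676/(1 − 0.3676) = 0.3676/0.6324 = 0.5813

Final: 0.5813


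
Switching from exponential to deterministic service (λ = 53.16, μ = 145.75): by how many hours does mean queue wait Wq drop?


ρ = 53.16/145.75 = 0.3647
Wq(M/M/1) = ρ/(μ−λ) = 0.3647/92.59 = 0.003939 hr
Wq(M/D/1) = ρ/(2(μ−λ)) = 0.001970 hr
Savings = 0.003939 − 0.001970 = 0.001970 hr

Final: 0.001970 hr


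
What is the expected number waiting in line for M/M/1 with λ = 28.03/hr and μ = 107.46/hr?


ρ = 28.03/107.46 = 0.2608
Lq = ρ²/(1−ρ) = 0.06804/0.7392 = 0.09205

Final: 0.09205


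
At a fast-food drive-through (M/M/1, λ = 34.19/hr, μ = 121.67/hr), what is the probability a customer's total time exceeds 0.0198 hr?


W ~ Exponential(μ−λ) for M/M/1.
μ − λ = 121.67 − 34.19 = 87.4800
P(W > t) = e^{−(μ−λ)t} = e^{−1.7321} = 0.176912

Final: 0.176912


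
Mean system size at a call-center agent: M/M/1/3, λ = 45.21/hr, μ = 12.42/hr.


ρ = 45.21/12.42 = 3.6401
L = ρ[1 − (K+1)ρ^K + Kρ^(K+1)] / [(1−ρ)(1−ρ^(K+1))]
Numerator: 3.6401·(1 − 4·48.232385 + 3·175.570540) = 1218.639123
Denominator: (-2.6401)·(-174.570540) = 460.883092
L = 1218.639123/460.883092 = 2.6441

Final: 2.6441


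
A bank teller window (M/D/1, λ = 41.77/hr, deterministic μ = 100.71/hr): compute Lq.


ρ = 41.77/100.71 = 0.4148
M/D/1: Lq = ρ²/(2(1−ρ)) = 0.1720/(2·0.5852) = 0.14697

Final: 0.14697


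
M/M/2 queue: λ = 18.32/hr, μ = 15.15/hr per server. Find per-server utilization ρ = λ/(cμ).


ρ = λ/(cμ) = 18.32/(2·15.15) = 18.32/30.30 = 0.6046

Final: 0.6046


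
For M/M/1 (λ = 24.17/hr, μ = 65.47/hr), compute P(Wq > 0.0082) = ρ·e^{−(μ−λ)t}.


ρ = 24.17/65.47 = 0.3692
P(Wq > t) = ρ·e^{−(μ−λ)t} = 0.3692·e^{−0.3387}
= 0.3692·0.712725 = 0.263121

Final: 0.263121


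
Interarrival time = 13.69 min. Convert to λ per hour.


λ = 1/(interarrival time) in consistent units.
1 hour = 60 min, so λ = 60/13.69 = 4.3828 per hour

Final: 4.3828 /hr


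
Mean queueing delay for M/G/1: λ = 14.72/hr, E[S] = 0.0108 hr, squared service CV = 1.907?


ρ = λ·E[S] = 14.72·0.0108 = 0.1590
E[S²] = E[S]²(1+C_s²) = 0.0108²·(1+1.907) = 0.0003391
Wq = λ·E[S²]/(2(1−ρ)) = 14.72·0.0003391/(2·0.8410) = 0.002967 hr

Final: 0.002967 hr


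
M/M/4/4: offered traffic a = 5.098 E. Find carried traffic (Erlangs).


B(4,5.098) = 0.406006 (Erlang-B)
Carried load = a(1 − B) = 5.098·(1 − 0.406006) = 5.098·0.593994 = 3.0282 E

Final: 3.0282 Erlangs


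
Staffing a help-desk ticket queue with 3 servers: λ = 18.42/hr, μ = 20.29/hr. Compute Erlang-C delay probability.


a = λ/μ = 0.9078; ρ = a/3 = 0.3026
P₀ = 0.400203 (from M/M/c formula)
C(c,a) = [a^c/(c!(1−ρ))]·P₀ = [0.74821/(6·0.6974)]·0.400203
= 0.17881·0.400203 = 0.071561

Final: 0.071561


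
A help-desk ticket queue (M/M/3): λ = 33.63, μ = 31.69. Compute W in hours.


a = 1.0612; ρ = 0.3537; P₀ = 0.341003
Lq = P₀·a^c·ρ/(c!(1−ρ)²) = 0.05753
Wq = Lq/λ = 0.05753/33.63 = 0.001711 hr
W = Wq + 1/μ = 0.001711 + 0.03156 = 0.03327 hr

Final: 0.03327 hr


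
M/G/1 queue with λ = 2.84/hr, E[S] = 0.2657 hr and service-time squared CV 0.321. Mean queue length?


ρ = λ·E[S] = 2.84·0.2657 = 0.7546
Lq = ρ²(1+C_s²)/(2(1−ρ)) = 0.5694·(1+0.321)/(2·0.2454)
= 0.5694·1.3210/0.4908 = 1.53249

Final: 1.53249


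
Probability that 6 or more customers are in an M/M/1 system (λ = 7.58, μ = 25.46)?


ρ = 7.58/25.46 = 0.2977
P(N ≥ n) = ρ^n = 0.2977^6 = 0.0006964

Final: 0.0006964


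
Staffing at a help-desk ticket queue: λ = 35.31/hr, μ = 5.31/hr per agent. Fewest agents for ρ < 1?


Stability requires cμ > λ ⇔ c > λ/μ.
λ/μ = 35.31/5.31 = 6.6497
Minimum integer c = ⌊6.6497⌋ + 1 = 7
Check: 7·5.31 = 37.17 > 35.31, while 6·5.31 = 31.86 ≤ 35.31

Final: 7 servers


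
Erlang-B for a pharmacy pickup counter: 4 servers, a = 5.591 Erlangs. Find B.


B(c,a) = (a^c/c!) / Σ_{k=0}^{c} a^k/k!
a^4/4! = 40.714277
Σ terms (k=0..4): 1.00000 + 5.59100 + 15.62964 + 29.12844 + 40.71428 = 92.063358
B = 40.714277/92.063358 = 0.442242

Final: 0.442242


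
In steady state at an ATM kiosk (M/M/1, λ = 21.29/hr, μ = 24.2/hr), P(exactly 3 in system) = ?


ρ = 21.29/24.2 = 0.8798
P_n = (1−ρ)·ρ^n = (1 − 0.8798)·0.8798^3 = 0.1202·0.680896 = 0.081876

Final: 0.081876


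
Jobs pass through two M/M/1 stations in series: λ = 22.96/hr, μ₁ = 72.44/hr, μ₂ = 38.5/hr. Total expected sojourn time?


Each node sees arrival rate λ = 22.96/hr (tandem ⇒ throughput preserved).
W₁ = 1/(μ₁−λ) = 1/(72.44−22.96) = 0.02021 hr
W₂ = 1/(μ₂−λ) = 1/(38.5−22.96) = 0.06435 hr
W_total = W₁ + W₂ = 0.02021 + 0.06435 = 0.08456 hr

Final: 0.08456 hr


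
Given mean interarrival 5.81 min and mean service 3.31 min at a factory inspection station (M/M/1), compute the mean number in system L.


λ = 60/5.81 = 10.3270 /hr
μ = 60/3.31 = 18.1269 /hr
ρ = λ/μ = 10.3270/18.1269 = 0.5697
L = ρ/(1−ρ) = 0.5697/0.4303 = 1.3240

Final: 1.3240


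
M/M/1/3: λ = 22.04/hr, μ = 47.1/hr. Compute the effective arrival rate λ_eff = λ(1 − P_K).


ρ = 0.4679; P_K = (1−ρ)ρ^3/(1−ρ^4) = 0.057263
λ_eff = λ(1 − P_K) = 22.04·(1 − 0.057263) = 22.04·0.942737 = 20.7779 /hr

Final: 20.7779 /hr


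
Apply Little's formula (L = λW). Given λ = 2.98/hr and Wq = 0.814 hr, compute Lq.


Lq = λWq = 2.98·0.814 = 2.4257

Final: 2.4257


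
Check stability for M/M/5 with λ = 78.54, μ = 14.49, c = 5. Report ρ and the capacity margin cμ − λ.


Total capacity cμ = 5·14.49 = 72.45/hr
ρ = λ/(cμ) = 78.54/72.45 = 1.0841
Stable ⇔ ρ < 1: NO
Spare capacity = cμ − λ = 72.45 − 78.54 = -6.09/hr

Final: ρ = 1.0841; unstable; margin = -6.09/hr


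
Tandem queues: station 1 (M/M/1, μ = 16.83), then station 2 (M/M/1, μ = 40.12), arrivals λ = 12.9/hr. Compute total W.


Each node sees arrival rate λ = 12.9/hr (tandem ⇒ throughput preserved).
W₁ = 1/(μ₁−λ) = 1/(16.83−12.9) = 0.25445 hr
W₂ = 1/(μ₂−λ) = 1/(40.12−12.9) = 0.03674 hr
W_total = W₁ + W₂ = 0.25445 + 0.03674 = 0.29119 hr

Final: 0.29119 hr


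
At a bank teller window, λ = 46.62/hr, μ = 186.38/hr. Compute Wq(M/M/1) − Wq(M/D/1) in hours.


ρ = 46.62/186.38 = 0.2501
Wq(M/M/1) = ρ/(μ−λ) = 0.2501/139.76 = 0.001790 hr
Wq(M/D/1) = ρ/(2(μ−λ)) = 0.0008949 hr
Savings = 0.001790 − 0.0008949 = 0.0008949 hr

Final: 0.0008949 hr


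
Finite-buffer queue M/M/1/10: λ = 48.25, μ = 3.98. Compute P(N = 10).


ρ = λ/μ = 48.25/3.98 = 12.1231
P_K = (1−ρ)ρ^K/(1−ρ^(K+1)) = (-11.1231·68571311526.507973)/(1 − 831297934963.318970)
= -762726623436.811035/-831297934962.318970 = 0.917513

Final: 0.917513


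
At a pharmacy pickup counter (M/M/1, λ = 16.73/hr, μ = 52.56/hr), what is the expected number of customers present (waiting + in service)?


ρ = λ/μ = 16.73/52.56 = 0.3183
L = ρ/(1−ρ) = 0.3183/(1 − 0.3183) = 0.3183/0.6817 = 0.4669

Final: 0.4669


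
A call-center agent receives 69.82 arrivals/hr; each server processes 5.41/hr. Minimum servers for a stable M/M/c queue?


Stability requires cμ > λ ⇔ c > λ/μ.
λ/μ = 69.82/5.41 = 12.9057
Minimum integer c = ⌊12.9057⌋ + 1 = 13
Check: 13·5.41 = 70.33 > 69.82, while 12·5.41 = 64.92 ≤ 69.82

Final: 13 servers


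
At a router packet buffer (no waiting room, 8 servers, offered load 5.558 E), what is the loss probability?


B(c,a) = (a^c/c!) / Σ_{k=0}^{c} a^k/k!
a^8/8! = 22.585402
Σ terms (k=0..8): 1.00000 + 5.55800 + 15.44568 + 28.61570 + 39.76152 + 44.19890 + 40.94291 + 32.50867 + 22.58540 = 230.616789
B = 22.585402/230.616789 = 0.097935

Final: 0.097935


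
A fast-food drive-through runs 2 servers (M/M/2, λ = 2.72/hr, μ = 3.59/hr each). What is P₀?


a = λ/μ = 2.72/3.59 = 0.7577; ρ = a/c = 0.3788
Σ_{k=0}^{1} a^k/k! (terms k=0..1) = 1.00000 + 0.75766 = 1.75766
Tail: a^2/(2!(1−ρ)) = 0.57405/(2·0.6212) = 0.46207
P₀ = 1/(1.75766 + 0.46207) = 1/2.21973 = 0.450505

Final: 0.450505


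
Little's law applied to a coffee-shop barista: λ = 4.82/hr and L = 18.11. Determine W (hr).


W = L/λ = 18.11/4.82 = 3.7573 hr

Final: 3.7573 hr


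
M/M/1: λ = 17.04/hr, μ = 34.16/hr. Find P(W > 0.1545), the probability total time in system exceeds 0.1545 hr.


W ~ Exponential(μ−λ) for M/M/1.
μ − λ = 34.16 − 17.04 = 17.1200
P(W > t) = e^{−(μ−λ)t} = e^{−2.6450} = 0.071003

Final: 0.071003


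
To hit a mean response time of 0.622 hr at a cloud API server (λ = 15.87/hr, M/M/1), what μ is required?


W = 1/(μ−λ) ⇒ μ − λ = 1/W = 1/0.622 = 1.6077
μ = λ + 1/W = 15.87 + 1.6077 = 17.4777 per hr

Final: 17.4777 /hr


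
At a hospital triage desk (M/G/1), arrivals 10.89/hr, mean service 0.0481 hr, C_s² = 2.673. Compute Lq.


ρ = λ·E[S] = 10.89·0.0481 = 0.5238
Lq = ρ²(1+C_s²)/(2(1−ρ)) = 0.2744·(1+2.673)/(2·0.4762)
= 0.2744·3.6730/0.9524 = 1.05817

Final: 1.05817


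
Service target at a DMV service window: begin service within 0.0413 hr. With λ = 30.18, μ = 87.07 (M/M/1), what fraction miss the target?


ρ = 30.18/87.07 = 0.3466
P(Wq > t) = ρ·e^{−(μ−λ)t} = 0.3466·e^{−2.3496}
= 0.3466·0.095411 = 0.033071

Final: 0.033071


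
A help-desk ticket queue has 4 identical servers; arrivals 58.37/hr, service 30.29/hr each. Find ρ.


ρ = λ/(cμ) = 58.37/(4·30.29) = 58.37/121.16 = 0.4818

Final: 0.4818


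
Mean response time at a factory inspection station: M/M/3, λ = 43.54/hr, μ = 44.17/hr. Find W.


a = 0.9857; ρ = 0.3286; P₀ = 0.369094
Lq = P₀·a^c·ρ/(c!(1−ρ)²) = 0.04295
Wq = Lq/λ = 0.04295/43.54 = 0.0009863 hr
W = Wq + 1/μ = 0.0009863 + 0.02264 = 0.02363 hr

Final: 0.02363 hr


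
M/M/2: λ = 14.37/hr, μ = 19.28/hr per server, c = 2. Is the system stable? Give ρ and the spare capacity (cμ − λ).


Total capacity cμ = 2·19.28 = 38.56/hr
ρ = λ/(cμ) = 14.37/38.56 = 0.3727
Stable ⇔ ρ < 1: YES
Spare capacity = cμ − λ = 38.56 − 14.37 = 24.19/hr

Final: ρ = 0.3727; stable; margin = 24.19/hr


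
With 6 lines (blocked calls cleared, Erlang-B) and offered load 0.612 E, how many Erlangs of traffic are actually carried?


B(6,0.612) = 0.00003957 (Erlang-B)
Carried load = a(1 − B) = 0.612·(1 − 0.00003957) = 0.612·0.999960 = 0.6120 E

Final: 0.6120 Erlangs


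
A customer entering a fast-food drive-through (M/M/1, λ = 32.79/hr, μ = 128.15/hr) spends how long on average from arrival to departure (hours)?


W = 1/(μ−λ) = 1/(128.15 − 32.79) = 1/95.36 = 0.01049 hr

Final: 0.01049 hr


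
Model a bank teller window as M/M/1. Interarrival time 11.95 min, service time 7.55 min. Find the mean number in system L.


λ = 60/11.95 = 5.0209 /hr
μ = 60/7.55 = 7.9470 /hr
ρ = λ/μ = 5.0209/7.9470 = 0.6318
L = ρ/(1−ρ) = 0.6318/0.3682 = 1.7159

Final: 1.7159


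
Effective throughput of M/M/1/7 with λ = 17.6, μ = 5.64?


ρ = 3.1206; P_K = (1−ρ)ρ^7/(1−ρ^8) = 0.679621
λ_eff = λ(1 − P_K) = 17.6·(1 − 0.679621) = 17.6·0.320379 = 5.6387 /hr

Final: 5.6387 /hr


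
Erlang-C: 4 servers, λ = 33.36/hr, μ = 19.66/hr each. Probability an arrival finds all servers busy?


a = λ/μ = 1.6968; ρ = a/4 = 0.4242
P₀ = 0.180158 (from M/M/c formula)
C(c,a) = [a^c/(c!(1−ρ))]·P₀ = [8.29030/(24·0.5758)]·0.180158
= 0.59992·0.180158 = 0.108081

Final: 0.108081


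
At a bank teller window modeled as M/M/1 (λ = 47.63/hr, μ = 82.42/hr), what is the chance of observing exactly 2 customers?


ρ = 47.63/82.42 = 0.5779
P_n = (1−ρ)·ρ^n = (1 − 0.5779)·0.5779^2 = 0.4221·0.333961 = 0.140967

Final: 0.140967


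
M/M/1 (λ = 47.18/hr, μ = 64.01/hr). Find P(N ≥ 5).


ρ = 47.18/64.01 = 0.7371
P(N ≥ n) = ρ^n = 0.7371^5 = 0.217546

Final: 0.217546


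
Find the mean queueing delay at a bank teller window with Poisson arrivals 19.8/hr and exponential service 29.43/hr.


ρ = 19.8/29.43 = 0.6728
Wq = ρ/(μ−λ) = 0.6728/(29.43 − 19.8) = 0.6728/9.63 = 0.06986 hr

Final: 0.06986 hr


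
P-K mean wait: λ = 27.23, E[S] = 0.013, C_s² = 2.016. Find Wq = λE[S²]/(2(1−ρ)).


ρ = λ·E[S] = 27.23·0.013 = 0.3540
E[S²] = E[S]²(1+C_s²) = 0.013²·(1+2.016) = 0.0005097
Wq = λ·E[S²]/(2(1−ρ)) = 27.23·0.0005097/(2·0.6460) = 0.01074 hr

Final: 0.01074 hr


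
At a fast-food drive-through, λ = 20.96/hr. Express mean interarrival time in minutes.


Mean interarrival time = 1/λ = 1/20.96 hour = 0.04771 hour
In minutes: 0.04771 × 60 = 2.8626 min

Final: 2.8626 min


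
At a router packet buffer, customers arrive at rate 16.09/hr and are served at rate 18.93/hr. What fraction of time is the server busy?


ρ = λ/μ = 16.09/18.93 = 0.8500

Final: 0.8500


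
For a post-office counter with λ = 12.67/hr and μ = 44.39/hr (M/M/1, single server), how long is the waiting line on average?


ρ = 12.67/44.39 = 0.2854
Lq = ρ²/(1−ρ) = 0.08147/0.7146 = 0.1140

Final: 0.1140


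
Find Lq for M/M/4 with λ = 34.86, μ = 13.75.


a = λ/μ = 2.5353; ρ = a/4 = 0.6338
P₀ = 0.070591
Lq = P₀·a^c·ρ / (c!·(1−ρ)²) = 0.070591·41.31414·0.6338/(24·0.13409)
= 0.57439

Final: 0.57439


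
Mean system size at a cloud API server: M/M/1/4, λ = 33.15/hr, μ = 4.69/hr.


ρ = 33.15/4.69 = 7.0682
L = ρ[1 − (K+1)ρ^K + Kρ^(K+1)] / [(1−ρ)(1−ρ^(K+1))]
Numerator: 7.0682·(1 − 5·2495.989535 + 4·17642.228801) = 410593.267309
Denominator: (-6.0682)·(-17641.228801) = 107051.038740
L = 410593.267309/107051.038740 = 3.8355

Final: 3.8355


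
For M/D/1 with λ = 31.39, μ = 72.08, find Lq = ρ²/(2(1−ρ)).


ρ = 31.39/72.08 = 0.4355
M/D/1: Lq = ρ²/(2(1−ρ)) = 0.1897/(2·0.5645) = 0.16798

Final: 0.16798


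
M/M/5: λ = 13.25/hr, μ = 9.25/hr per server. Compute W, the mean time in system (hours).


a = 1.4324; ρ = 0.2865; P₀ = 0.238431
Lq = P₀·a^c·ρ/(c!(1−ρ)²) = 0.006743
Wq = Lq/λ = 0.006743/13.25 = 0.0005089 hr
W = Wq + 1/μ = 0.0005089 + 0.10811 = 0.10862 hr

Final: 0.10862 hr


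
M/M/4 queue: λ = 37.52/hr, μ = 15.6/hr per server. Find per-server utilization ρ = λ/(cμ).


ρ = λ/(cμ) = 37.52/(4·15.6) = 37.52/62.40 = 0.6013

Final: 0.6013


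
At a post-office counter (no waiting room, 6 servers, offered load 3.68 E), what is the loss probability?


B(c,a) = (a^c/c!) / Σ_{k=0}^{c} a^k/k!
a^6/6! = 3.449486
Σ terms (k=0..6): 1.00000 + 3.68000 + 6.77120 + 8.30601 + 7.64152 + 5.62416 + 3.44949 = 36.472379
B = 3.449486/36.472379 = 0.094578

Final: 0.094578


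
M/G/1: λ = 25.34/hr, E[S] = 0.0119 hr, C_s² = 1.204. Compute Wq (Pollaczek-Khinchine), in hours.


ρ = λ·E[S] = 25.34·0.0119 = 0.3015
E[S²] = E[S]²(1+C_s²) = 0.0119²·(1+1.204) = 0.0003121
Wq = λ·E[S²]/(2(1−ρ)) = 25.34·0.0003121/(2·0.6985) = 0.005662 hr

Final: 0.005662 hr


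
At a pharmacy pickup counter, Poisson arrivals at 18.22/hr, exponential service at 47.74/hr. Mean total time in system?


W = 1/(μ−λ) = 1/(47.74 − 18.22) = 1/29.52 = 0.03388 hr

Final: 0.03388 hr


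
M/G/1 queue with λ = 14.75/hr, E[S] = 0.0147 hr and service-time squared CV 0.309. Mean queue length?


ρ = λ·E[S] = 14.75·0.0147 = 0.2168
Lq = ρ²(1+C_s²)/(2(1−ρ)) = 0.04701·(1+0.309)/(2·0.7832)
= 0.04701·1.3090/1.5663 = 0.03929

Final: 0.03929


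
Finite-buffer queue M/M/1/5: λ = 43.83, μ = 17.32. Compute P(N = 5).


ρ = λ/μ = 43.83/17.32 = 2.5306
P_K = (1−ρ)ρ^K/(1−ρ^(K+1)) = (-1.5306·103.781015)/(1 − 262.628285)
= -158.847270/-261.628285 = 0.607149

Final: 0.607149


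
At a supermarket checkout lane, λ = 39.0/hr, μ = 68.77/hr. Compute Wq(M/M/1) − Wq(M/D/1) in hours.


ρ = 39.0/68.77 = 0.5671
Wq(M/M/1) = ρ/(μ−λ) = 0.5671/29.77 = 0.01905 hr
Wq(M/D/1) = ρ/(2(μ−λ)) = 0.009525 hr
Savings = 0.01905 − 0.009525 = 0.009525 hr

Final: 0.009525 hr


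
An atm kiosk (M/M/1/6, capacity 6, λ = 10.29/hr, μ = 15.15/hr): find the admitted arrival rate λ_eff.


ρ = 0.6792; P_K = (1−ρ)ρ^6/(1−ρ^7) = 0.033745
λ_eff = λ(1 − P_K) = 10.29·(1 − 0.033745) = 10.29·0.966255 = 9.9428 /hr

Final: 9.9428 /hr


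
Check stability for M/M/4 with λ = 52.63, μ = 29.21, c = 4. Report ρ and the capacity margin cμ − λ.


Total capacity cμ = 4·29.21 = 116.84/hr
ρ = λ/(cμ) = 52.63/116.84 = 0.4504
Stable ⇔ ρ < 1: YES
Spare capacity = cμ − λ = 116.84 − 52.63 = 64.21/hr

Final: ρ = 0.4504; stable; margin = 64.21/hr


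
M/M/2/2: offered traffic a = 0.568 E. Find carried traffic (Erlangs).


B(2,0.568) = 0.093281 (Erlang-B)
Carried load = a(1 − B) = 0.568·(1 − 0.093281) = 0.568·0.906719 = 0.5150 E

Final: 0.5150 Erlangs


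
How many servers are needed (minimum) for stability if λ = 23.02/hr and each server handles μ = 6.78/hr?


Stability requires cμ > λ ⇔ c > λ/μ.
λ/μ = 23.02/6.78 = 3.3953
Minimum integer c = ⌊3.3953⌋ + 1 = 4
Check: 4·6.78 = 27.12 > 23.02, while 3·6.78 = 20.34 ≤ 23.02

Final: 4 servers


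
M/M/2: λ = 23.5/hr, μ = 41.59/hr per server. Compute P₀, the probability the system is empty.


a = λ/μ = 23.5/41.59 = 0.5650; ρ = a/c = 0.2825
Σ_{k=0}^{1} a^k/k! (terms k=0..1) = 1.00000 + 0.56504 = 1.56504
Tail: a^2/(2!(1−ρ)) = 0.31927/(2·0.7175) = 0.22249
P₀ = 1/(1.56504 + 0.22249) = 1/1.78753 = 0.559430

Final: 0.559430


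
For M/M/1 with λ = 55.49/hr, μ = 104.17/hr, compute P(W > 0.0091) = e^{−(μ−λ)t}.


W ~ Exponential(μ−λ) for M/M/1.
μ − λ = 104.17 − 55.49 = 48.6800
P(W > t) = e^{−(μ−λ)t} = e^{−0.4430} = 0.642115

Final: 0.642115


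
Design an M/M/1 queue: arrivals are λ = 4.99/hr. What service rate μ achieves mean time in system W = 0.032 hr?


W = 1/(μ−λ) ⇒ μ − λ = 1/W = 1/0.032 = 31.2500
μ = λ + 1/W = 4.99 + 31.2500 = 36.2400 per hr

Final: 36.2400 /hr


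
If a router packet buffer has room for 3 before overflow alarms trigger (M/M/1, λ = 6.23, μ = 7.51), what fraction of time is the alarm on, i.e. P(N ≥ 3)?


ρ = 6.23/7.51 = 0.8296
P(N ≥ n) = ρ^n = 0.8296^3 = 0.570879

Final: 0.570879


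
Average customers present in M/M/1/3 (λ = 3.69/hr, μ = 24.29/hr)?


ρ = 3.69/24.29 = 0.1519
L = ρ[1 − (K+1)ρ^K + Kρ^(K+1)] / [(1−ρ)(1−ρ^(K+1))]
Numerator: 0.1519·(1 − 4·0.003506 + 3·0.0005326) = 0.150027
Denominator: (0.8481)·(0.999467) = 0.847634
L = 0.150027/0.847634 = 0.1770

Final: 0.1770


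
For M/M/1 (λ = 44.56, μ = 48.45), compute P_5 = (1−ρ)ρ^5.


ρ = 44.56/48.45 = 0.9197
P_n = (1−ρ)·ρ^n = (1 − 0.9197)·0.9197^5 = 0.08029·0.658047 = 0.052834

Final: 0.052834


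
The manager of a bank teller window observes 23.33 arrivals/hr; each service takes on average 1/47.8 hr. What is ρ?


ρ = λ/μ = 23.33/47.8 = 0.4881

Final: 0.4881


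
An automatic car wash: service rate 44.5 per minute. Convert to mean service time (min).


Mean service time = 1/μ = 1/44.5 minute = 0.02247 minute
In minutes: 0.02247 × 1 = 0.02247 min

Final: 0.02247 min


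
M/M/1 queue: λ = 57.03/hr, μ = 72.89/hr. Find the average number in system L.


ρ = λ/μ = 57.03/72.89 = 0.7824
L = ρ/(1−ρ) = 0.7824/(1 − 0.7824) = 0.7824/0.2176 = 3.5958

Final: 3.5958


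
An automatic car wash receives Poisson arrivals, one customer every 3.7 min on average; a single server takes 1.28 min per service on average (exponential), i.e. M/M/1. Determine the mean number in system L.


λ = 60/3.7 = 16.2162 /hr
μ = 60/1.28 = 46.8750 /hr
ρ = λ/μ = 16.2162/46.8750 = 0.3459
L = ρ/(1−ρ) = 0.3459/0.6541 = 0.5289

Final: 0.5289


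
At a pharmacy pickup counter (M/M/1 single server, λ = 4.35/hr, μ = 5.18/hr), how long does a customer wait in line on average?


ρ = 4.35/5.18 = 0.8398
Wq = ρ/(μ−λ) = 0.8398/(5.18 − 4.35) = 0.8398/0.8300 = 1.0118 hr

Final: 1.0118 hr


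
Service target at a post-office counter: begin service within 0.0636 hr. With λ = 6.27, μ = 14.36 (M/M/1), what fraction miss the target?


ρ = 6.27/14.36 = 0.4366
P(Wq > t) = ρ·e^{−(μ−λ)t} = 0.4366·e^{−0.5145}
= 0.4366·0.597785 = 0.261011

Final: 0.261011


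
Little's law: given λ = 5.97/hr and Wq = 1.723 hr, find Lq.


Lq = λWq = 5.97·1.723 = 10.2863

Final: 10.2863


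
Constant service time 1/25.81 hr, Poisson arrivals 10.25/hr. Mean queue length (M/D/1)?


ρ = 10.25/25.81 = 0.3971
M/D/1: Lq = ρ²/(2(1−ρ)) = 0.1577/(2·0.6029) = 0.13080

Final: 0.13080


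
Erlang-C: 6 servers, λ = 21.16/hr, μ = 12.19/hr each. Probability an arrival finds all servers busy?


a = λ/μ = 1.7358; ρ = a/6 = 0.2893
P₀ = 0.176141 (from M/M/c formula)
C(c,a) = [a^c/(c!(1−ρ))]·P₀ = [27.35721/(720·0.7107)]·0.176141
= 0.05346·0.176141 = 0.009417

Final: 0.009417


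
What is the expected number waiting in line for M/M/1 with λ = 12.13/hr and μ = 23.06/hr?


ρ = 12.13/23.06 = 0.5260
Lq = ρ²/(1−ρ) = 0.2767/0.4740 = 0.5838

Final: 0.5838


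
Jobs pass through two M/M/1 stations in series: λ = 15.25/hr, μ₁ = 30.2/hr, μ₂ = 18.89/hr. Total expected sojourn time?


Each node sees arrival rate λ = 15.25/hr (tandem ⇒ throughput preserved).
W₁ = 1/(μ₁−λ) = 1/(30.2−15.25) = 0.06689 hr
W₂ = 1/(μ₂−λ) = 1/(18.89−15.25) = 0.27473 hr
W_total = W₁ + W₂ = 0.06689 + 0.27473 = 0.34161 hr

Final: 0.34161 hr


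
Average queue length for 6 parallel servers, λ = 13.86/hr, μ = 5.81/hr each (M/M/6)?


a = λ/μ = 2.3855; ρ = a/6 = 0.3976
P₀ = 0.091645
Lq = P₀·a^c·ρ / (c!·(1−ρ)²) = 0.091645·184.29883·0.3976/(720·0.36290)
= 0.02570

Final: 0.02570


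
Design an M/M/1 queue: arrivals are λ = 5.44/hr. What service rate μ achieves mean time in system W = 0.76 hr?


W = 1/(μ−λ) ⇒ μ − λ = 1/W = 1/0.76 = 1.3158
μ = λ + 1/W = 5.44 + 1.3158 = 6.7558 per hr

Final: 6.7558 /hr


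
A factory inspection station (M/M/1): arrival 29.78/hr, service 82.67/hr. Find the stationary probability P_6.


ρ = 29.78/82.67 = 0.3602
P_n = (1−ρ)·ρ^n = (1 − 0.3602)·0.3602^6 = 0.6398·0.002185 = 0.001398

Final: 0.001398


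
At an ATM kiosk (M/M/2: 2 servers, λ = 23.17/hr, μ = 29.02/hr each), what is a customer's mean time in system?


a = 0.7984; ρ = 0.3992; P₀ = 0.429381
Lq = P₀·a^c·ρ/(c!(1−ρ)²) = 0.15136
Wq = Lq/λ = 0.15136/23.17 = 0.006533 hr
W = Wq + 1/μ = 0.006533 + 0.03446 = 0.04099 hr

Final: 0.04099 hr


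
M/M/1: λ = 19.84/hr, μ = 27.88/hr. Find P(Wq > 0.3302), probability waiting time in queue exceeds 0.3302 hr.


ρ = 19.84/27.88 = 0.7116
P(Wq > t) = ρ·e^{−(μ−λ)t} = 0.7116·e^{−2.6548}
= 0.7116·0.070312 = 0.050036

Final: 0.050036


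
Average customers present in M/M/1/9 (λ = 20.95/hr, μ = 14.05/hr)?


ρ = 20.95/14.05 = 1.4911
L = ρ[1 − (K+1)ρ^K + Kρ^(K+1)] / [(1−ρ)(1−ρ^(K+1))]
Numerator: 1.4911·(1 − 10·36.439241 + 9·54.334670) = 187.311806
Denominator: (-0.4911)·(-53.334670) = 26.192827
L = 187.311806/26.192827 = 7.1513

Final: 7.1513


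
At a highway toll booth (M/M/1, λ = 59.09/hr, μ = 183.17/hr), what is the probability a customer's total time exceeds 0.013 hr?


W ~ Exponential(μ−λ) for M/M/1.
μ − λ = 183.17 − 59.09 = 124.0800
P(W > t) = e^{−(μ−λ)t} = e^{−1.6130} = 0.199281

Final: 0.199281


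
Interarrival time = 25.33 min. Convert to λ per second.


λ = 1/(interarrival time) in consistent units.
1 second = 0.0166667 min, so λ = 0.0166667/25.33 = 0.0006580 per second

Final: 0.0006580 /sec
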